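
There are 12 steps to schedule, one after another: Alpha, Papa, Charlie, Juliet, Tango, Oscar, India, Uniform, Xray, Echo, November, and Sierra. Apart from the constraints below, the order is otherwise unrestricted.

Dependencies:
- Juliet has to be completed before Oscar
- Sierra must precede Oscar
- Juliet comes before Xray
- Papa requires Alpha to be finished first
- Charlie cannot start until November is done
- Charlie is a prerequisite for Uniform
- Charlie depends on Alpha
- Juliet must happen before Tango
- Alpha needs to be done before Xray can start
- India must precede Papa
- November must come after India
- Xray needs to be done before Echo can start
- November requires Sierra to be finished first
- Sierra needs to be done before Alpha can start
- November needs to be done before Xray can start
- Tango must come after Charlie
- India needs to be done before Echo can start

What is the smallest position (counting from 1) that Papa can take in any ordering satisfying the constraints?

The steps that are forced before Papa, directly or transitively, are Alpha, India, Sierra. That's 3 steps.
With 3 mandatory predecessors, the earliest Papa can sit is position 3+1 = 4, and placing just those 3 first achieves it.

4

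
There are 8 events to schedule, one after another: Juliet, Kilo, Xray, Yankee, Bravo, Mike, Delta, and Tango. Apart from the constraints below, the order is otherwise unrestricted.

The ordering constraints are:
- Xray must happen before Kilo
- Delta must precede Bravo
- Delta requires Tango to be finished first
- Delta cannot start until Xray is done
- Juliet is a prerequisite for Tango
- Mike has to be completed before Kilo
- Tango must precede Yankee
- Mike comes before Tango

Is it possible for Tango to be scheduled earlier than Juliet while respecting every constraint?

No

There is a dependency chain Juliet → Tango, so Tango always comes after Juliet.
So no valid ordering can have Tango before Juliet.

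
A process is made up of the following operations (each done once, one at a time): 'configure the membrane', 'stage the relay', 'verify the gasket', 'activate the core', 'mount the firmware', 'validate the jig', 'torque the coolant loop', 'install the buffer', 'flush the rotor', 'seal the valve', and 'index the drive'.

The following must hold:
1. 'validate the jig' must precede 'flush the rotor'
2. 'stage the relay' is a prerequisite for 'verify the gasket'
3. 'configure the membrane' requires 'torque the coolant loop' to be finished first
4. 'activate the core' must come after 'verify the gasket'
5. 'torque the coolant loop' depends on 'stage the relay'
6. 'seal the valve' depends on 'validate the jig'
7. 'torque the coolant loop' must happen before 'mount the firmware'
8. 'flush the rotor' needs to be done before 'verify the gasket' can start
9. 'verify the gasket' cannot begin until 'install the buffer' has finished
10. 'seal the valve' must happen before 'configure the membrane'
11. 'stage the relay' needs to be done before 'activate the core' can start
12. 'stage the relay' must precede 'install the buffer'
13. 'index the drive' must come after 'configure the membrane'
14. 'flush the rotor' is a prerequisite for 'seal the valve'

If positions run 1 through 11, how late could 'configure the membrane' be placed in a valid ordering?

10

Following the constraints forward from 'configure the membrane', its only required successor is 'index the drive'.
With 1 mandatory successor out of 11 operations total, the latest slot for 'configure the membrane' is 11−1 = 10, and it's reachable by doing all non-successors before 'configure the membrane'.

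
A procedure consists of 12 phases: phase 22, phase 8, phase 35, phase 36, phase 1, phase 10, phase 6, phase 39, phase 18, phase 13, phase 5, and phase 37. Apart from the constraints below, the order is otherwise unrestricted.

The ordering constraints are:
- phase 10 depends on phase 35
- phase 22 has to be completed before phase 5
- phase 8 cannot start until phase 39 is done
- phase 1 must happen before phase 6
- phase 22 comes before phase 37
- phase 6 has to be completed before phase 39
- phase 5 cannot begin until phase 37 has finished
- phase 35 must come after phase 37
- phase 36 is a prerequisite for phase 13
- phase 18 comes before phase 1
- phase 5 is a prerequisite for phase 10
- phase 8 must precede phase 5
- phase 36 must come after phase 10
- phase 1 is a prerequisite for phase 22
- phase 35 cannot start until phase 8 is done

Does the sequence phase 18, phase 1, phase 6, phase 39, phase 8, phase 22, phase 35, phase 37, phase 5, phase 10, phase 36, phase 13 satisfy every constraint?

Here phase 37 comes after phase 35.
Since phase 37 is required before phase 35, the ordering is invalid.

No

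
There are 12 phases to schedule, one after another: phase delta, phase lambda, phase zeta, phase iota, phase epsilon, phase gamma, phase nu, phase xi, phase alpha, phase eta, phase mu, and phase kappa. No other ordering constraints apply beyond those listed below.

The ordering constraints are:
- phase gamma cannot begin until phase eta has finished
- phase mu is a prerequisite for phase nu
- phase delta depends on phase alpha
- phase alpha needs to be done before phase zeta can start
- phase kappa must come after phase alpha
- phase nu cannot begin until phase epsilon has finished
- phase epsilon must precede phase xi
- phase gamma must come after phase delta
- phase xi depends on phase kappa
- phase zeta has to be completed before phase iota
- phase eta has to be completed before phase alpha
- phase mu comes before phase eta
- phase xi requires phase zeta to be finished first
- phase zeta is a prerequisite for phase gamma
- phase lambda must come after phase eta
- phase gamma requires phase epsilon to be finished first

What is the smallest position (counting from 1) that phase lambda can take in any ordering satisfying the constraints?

Every phase that must precede phase lambda has to come before it. Tracing all chains that end at phase lambda, those phases are: phase eta, phase mu — 2 in total.
So at minimum 2 phases come before phase lambda, putting phase lambda no earlier than position 3. That position is achievable by scheduling exactly those predecessors first.

3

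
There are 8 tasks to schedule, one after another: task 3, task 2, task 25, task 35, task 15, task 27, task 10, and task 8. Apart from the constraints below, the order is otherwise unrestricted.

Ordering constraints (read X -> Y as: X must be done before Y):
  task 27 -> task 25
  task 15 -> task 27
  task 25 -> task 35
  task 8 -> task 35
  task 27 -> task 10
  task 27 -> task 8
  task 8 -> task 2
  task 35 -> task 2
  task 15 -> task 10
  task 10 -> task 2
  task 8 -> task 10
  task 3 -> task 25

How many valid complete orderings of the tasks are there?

19

The tasks with no prerequisites are task 3, task 15; any of them can be placed first.
Systematically extending each partial ordering one task at a time and counting, there are 19 complete orderings.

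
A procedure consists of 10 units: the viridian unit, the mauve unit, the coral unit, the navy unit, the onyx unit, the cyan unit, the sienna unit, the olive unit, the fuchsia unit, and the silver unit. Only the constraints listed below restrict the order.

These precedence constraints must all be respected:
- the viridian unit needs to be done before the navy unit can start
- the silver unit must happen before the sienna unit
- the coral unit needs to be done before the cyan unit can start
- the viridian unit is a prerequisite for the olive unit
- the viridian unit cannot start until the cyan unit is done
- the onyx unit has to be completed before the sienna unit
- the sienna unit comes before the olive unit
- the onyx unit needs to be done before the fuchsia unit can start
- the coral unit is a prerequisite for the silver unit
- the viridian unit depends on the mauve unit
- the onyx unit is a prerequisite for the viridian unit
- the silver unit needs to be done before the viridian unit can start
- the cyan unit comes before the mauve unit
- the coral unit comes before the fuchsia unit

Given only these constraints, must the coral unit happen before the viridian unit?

Chaining the stated constraints: the coral unit → the silver unit → the viridian unit.
Hence the coral unit necessarily comes before the viridian unit.

Yes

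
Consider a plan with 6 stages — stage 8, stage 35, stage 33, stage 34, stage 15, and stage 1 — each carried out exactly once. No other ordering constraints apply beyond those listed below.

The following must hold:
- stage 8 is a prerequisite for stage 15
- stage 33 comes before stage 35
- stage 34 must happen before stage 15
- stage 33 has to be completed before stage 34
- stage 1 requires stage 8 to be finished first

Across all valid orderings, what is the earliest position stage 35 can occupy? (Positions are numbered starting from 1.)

2

Working backwards through the constraints from stage 35, its only required predecessor is stage 33.
So at minimum 1 stage comes before stage 35, putting stage 35 no earlier than position 2. That position is achievable by scheduling exactly that predecessor first.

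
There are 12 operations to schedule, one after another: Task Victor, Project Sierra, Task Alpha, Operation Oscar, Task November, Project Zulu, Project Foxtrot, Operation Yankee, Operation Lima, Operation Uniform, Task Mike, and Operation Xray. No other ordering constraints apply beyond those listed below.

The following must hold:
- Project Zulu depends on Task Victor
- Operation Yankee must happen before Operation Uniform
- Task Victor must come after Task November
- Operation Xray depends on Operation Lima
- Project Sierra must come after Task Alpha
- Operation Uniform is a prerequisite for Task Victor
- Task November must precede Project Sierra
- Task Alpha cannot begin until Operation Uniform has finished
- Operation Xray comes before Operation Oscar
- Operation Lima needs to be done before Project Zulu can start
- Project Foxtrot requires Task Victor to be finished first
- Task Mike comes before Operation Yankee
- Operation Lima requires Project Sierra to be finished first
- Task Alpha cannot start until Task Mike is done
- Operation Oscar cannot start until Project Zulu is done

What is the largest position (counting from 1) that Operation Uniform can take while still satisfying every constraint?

Every operation that must follow Operation Uniform has to come after it. Tracing all chains starting from Operation Uniform, those operations are: Task Victor, Project Sierra, Task Alpha, Operation Oscar, Project Zulu, Project Foxtrot, Operation Lima, Operation Xray — 8 in total.
So at least 8 operations follow Operation Uniform, putting Operation Uniform no later than position 4. That position is achievable by scheduling everything else first.

4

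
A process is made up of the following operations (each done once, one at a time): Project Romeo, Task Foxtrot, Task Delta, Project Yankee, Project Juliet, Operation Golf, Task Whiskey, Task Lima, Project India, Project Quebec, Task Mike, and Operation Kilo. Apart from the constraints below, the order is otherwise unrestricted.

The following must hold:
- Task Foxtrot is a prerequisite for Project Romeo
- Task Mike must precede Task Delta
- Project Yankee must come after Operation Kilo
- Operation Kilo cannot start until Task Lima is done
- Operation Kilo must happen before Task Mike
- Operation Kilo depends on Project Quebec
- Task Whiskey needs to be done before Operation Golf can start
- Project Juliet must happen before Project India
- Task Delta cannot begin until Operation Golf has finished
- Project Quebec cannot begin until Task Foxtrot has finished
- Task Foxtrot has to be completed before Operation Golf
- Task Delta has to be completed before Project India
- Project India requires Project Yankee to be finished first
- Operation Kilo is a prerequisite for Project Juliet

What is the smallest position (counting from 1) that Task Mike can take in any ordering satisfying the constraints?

5

Every operation that must precede Task Mike has to come before it. Tracing all chains that end at Task Mike, those operations are: Task Foxtrot, Task Lima, Project Quebec, Operation Kilo — 4 in total.
So at minimum 4 operations come before Task Mike, putting Task Mike no earlier than position 5. That position is achievable by scheduling exactly those predecessors first.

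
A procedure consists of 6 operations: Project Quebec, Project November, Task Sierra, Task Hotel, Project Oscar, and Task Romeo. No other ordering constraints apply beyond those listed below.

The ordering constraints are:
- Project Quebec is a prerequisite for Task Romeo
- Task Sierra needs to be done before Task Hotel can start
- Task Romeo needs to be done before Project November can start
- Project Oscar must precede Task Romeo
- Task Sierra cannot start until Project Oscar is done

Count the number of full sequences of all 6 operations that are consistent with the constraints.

2 operations have no prerequisites (Project Quebec, Project Oscar), so any of them could come first.
Systematically extending each partial ordering one operation at a time and counting, there are 16 complete orderings.

16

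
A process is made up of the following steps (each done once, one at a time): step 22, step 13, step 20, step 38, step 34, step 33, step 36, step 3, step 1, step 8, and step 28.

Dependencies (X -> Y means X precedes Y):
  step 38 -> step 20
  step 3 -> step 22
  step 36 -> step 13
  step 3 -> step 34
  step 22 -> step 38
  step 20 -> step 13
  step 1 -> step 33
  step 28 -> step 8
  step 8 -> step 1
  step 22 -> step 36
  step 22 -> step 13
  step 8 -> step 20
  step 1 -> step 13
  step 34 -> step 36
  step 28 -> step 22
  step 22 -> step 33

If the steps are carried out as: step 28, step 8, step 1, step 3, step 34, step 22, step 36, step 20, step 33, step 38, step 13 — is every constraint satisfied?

The sequence places step 20 ahead of step 38.
That contradicts the constraint that step 38 must precede step 20.

No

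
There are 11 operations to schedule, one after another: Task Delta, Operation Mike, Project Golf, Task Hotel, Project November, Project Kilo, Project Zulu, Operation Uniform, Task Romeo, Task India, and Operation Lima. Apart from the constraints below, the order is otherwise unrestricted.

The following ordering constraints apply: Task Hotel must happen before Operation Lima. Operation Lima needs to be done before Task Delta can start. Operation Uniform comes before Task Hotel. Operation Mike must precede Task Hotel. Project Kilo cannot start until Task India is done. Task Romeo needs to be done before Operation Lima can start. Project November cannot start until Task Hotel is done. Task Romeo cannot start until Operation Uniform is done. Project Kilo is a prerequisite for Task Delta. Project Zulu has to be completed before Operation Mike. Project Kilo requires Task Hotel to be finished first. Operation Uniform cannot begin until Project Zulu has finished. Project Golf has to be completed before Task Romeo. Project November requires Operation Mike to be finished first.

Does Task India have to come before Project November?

No chain of constraints connects Task India to Project November in either direction.
There exist valid orderings with Project November before Task India, so Task India is not required to come first.

No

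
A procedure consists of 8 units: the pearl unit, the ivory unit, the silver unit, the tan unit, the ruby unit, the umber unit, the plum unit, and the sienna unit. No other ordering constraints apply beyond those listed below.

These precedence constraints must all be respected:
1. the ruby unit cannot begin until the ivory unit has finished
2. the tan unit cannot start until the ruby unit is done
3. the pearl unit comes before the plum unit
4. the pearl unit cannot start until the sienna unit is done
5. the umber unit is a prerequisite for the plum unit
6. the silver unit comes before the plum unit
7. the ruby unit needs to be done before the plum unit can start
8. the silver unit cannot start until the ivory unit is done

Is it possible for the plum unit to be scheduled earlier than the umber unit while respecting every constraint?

No

Following the umber unit → the plum unit, the umber unit must precede the plum unit in every valid ordering.
So no valid ordering can have the plum unit before the umber unit.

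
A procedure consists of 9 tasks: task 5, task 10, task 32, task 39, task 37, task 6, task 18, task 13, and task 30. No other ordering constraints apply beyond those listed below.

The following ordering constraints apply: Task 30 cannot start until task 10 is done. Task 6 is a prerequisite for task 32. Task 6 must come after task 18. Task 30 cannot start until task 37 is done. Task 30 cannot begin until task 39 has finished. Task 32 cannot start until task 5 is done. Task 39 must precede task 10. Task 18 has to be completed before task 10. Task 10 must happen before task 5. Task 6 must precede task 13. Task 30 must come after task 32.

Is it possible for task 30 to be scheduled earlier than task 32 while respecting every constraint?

No

The constraints give a chain task 32 → task 30, which forces task 32 before task 30.
So no valid ordering can have task 30 before task 32.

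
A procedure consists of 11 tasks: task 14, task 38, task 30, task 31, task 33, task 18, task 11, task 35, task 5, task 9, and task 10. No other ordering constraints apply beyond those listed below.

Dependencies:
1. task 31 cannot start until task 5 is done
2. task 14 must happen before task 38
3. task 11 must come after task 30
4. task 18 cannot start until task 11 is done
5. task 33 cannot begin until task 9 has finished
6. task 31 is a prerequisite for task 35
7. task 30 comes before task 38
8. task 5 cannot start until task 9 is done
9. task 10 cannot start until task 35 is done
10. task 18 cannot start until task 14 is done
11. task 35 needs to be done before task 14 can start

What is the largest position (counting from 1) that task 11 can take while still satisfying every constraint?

10

The only task forced after task 11 (directly or by a chain) is task 18.
So at least 1 task follows task 11, putting task 11 no later than position 10. That position is achievable by scheduling everything else first.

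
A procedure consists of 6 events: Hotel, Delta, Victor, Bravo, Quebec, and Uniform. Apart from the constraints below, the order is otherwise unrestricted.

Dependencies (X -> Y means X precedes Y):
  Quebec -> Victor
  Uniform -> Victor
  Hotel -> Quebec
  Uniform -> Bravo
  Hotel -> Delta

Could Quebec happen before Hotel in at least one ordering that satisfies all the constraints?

No

The constraints give a chain Hotel → Quebec, which forces Hotel before Quebec.
So no valid ordering can have Quebec before Hotel.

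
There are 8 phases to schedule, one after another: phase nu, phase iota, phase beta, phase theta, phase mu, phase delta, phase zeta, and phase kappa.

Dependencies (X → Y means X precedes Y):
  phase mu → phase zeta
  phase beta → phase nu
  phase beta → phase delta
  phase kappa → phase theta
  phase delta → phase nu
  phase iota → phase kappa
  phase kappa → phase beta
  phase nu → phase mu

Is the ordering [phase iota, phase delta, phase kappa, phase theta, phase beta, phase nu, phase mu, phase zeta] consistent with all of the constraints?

No

Here phase beta comes after phase delta.
Since phase beta is required before phase delta, the ordering is invalid.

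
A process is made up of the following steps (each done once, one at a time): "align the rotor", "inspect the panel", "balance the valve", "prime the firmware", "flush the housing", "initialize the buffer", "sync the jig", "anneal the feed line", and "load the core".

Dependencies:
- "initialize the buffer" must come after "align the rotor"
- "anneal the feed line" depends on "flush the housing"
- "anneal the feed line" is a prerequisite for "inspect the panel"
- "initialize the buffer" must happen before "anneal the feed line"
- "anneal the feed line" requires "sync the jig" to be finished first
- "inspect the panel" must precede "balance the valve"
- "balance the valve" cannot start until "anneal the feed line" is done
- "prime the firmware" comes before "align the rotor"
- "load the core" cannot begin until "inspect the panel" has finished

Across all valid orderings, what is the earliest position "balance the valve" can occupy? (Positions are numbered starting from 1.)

8

The steps that are forced before "balance the valve", directly or transitively, are "align the rotor", "inspect the panel", "prime the firmware", "flush the housing", "initialize the buffer", "sync the jig", "anneal the feed line". That's 7 steps.
So at minimum 7 steps come before "balance the valve", putting "balance the valve" no earlier than position 8. That position is achievable by scheduling exactly those predecessors first.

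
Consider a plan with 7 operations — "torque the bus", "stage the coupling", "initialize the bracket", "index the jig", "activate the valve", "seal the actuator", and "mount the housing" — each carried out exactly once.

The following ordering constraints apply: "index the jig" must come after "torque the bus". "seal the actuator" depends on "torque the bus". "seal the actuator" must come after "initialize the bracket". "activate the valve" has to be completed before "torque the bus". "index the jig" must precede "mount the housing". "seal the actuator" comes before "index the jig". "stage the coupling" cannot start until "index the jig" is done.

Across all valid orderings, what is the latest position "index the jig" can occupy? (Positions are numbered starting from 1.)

Every operation that must follow "index the jig" has to come after it. Tracing all chains starting from "index the jig", those operations are: "stage the coupling", "mount the housing" — 2 in total.
So at least 2 operations follow "index the jig", putting "index the jig" no later than position 5. That position is achievable by scheduling everything else first.

5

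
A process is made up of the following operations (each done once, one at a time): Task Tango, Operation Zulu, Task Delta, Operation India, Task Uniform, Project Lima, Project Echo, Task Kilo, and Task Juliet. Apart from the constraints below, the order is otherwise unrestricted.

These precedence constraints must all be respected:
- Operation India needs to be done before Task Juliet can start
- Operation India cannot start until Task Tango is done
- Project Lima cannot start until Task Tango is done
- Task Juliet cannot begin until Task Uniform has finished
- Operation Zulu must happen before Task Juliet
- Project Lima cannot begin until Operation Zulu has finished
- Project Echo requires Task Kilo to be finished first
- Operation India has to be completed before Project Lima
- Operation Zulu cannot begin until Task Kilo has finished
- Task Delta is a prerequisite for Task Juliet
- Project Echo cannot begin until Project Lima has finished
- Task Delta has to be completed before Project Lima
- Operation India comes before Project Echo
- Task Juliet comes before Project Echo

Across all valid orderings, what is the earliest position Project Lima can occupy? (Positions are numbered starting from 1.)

6

Every operation that must precede Project Lima has to come before it. Tracing all chains that end at Project Lima, those operations are: Task Tango, Operation Zulu, Task Delta, Operation India, Task Kilo — 5 in total.
With 5 mandatory predecessors, the earliest Project Lima can sit is position 5+1 = 6, and placing just those 5 first achieves it.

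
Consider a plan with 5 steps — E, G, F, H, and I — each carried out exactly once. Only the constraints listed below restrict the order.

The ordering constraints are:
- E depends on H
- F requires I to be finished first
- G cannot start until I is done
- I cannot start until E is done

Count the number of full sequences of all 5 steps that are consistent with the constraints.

H is the only step with nothing required before it, so every ordering starts there.
Systematically extending each partial ordering one step at a time and counting, there are 2 complete orderings.

2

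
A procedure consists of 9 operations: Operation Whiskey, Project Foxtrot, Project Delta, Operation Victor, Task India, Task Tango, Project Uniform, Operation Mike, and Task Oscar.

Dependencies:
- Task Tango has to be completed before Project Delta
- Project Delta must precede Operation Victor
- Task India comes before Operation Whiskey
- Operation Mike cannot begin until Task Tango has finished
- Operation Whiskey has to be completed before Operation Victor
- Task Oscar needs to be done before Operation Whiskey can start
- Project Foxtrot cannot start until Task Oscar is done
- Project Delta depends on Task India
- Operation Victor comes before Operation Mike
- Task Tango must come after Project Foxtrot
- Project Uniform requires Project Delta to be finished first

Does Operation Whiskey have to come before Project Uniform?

Nothing in the constraints links Operation Whiskey and Project Uniform; they are unordered relative to each other.
So Operation Whiskey can come before Project Uniform or after — it is not forced.

No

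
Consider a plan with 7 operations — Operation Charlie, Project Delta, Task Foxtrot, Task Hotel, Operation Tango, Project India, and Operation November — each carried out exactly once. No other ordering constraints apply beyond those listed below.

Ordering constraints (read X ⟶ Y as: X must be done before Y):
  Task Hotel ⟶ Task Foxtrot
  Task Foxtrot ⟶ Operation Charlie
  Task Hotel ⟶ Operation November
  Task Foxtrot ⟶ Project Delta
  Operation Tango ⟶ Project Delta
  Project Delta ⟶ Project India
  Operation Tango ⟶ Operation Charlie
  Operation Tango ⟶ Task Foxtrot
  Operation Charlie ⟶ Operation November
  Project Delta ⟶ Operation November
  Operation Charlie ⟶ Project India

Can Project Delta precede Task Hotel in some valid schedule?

No

There is a dependency chain Task Hotel → Task Foxtrot → Project Delta, so Project Delta always comes after Task Hotel.
Hence Project Delta can never be scheduled before Task Hotel.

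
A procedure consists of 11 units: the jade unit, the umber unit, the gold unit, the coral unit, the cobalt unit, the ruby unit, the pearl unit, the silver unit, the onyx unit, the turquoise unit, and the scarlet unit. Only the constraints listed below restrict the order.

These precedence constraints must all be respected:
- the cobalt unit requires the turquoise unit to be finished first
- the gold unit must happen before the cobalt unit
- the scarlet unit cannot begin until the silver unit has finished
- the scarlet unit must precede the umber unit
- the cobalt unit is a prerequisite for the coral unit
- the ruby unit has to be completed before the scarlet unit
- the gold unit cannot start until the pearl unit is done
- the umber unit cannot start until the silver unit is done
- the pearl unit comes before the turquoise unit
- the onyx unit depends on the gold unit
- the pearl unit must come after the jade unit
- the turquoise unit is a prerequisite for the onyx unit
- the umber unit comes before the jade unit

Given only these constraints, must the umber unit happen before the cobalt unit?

Following the dependencies: the umber unit → the jade unit → the pearl unit → the turquoise unit → the cobalt unit.
Hence the umber unit necessarily comes before the cobalt unit.

Yes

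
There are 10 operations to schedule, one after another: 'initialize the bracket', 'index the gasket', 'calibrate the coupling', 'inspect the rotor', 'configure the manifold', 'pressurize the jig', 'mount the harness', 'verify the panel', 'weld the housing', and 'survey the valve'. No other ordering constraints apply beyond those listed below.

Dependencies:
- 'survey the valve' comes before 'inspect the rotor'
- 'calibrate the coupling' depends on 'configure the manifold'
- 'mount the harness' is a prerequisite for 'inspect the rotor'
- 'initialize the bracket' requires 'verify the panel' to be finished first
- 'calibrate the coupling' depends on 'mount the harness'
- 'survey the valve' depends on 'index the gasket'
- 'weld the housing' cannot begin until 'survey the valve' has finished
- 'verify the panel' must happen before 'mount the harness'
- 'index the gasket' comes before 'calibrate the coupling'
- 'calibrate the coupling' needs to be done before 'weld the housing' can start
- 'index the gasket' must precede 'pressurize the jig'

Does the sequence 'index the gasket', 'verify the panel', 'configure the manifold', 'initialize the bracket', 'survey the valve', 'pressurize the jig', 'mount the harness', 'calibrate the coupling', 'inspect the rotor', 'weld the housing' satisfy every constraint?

Every stated constraint is respected: 'index the gasket' sits at position 1, ahead of 'calibrate the coupling' at position 8, and each of the other listed pairs likewise has the predecessor earlier in the sequence.

Yes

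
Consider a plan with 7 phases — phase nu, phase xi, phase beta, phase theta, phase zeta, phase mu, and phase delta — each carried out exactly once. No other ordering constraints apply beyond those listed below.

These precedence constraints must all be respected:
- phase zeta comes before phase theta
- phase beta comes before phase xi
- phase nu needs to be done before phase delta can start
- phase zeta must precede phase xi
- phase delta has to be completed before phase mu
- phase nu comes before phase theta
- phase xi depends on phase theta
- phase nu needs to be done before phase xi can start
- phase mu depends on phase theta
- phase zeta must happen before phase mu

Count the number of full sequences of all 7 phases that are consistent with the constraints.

The phases with no prerequisites are phase nu, phase beta, phase zeta; any of them can be placed first.
Counting all ways to extend the partial order to a total order gives 63.

63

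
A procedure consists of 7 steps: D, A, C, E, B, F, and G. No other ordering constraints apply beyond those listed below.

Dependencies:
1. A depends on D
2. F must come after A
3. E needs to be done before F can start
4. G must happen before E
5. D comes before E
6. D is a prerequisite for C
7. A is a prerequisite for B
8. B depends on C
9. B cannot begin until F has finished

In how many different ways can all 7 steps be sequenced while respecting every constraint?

2 steps have no prerequisites (D, G), so any of them could come first.
Counting all ways to extend the partial order to a total order gives 23.

23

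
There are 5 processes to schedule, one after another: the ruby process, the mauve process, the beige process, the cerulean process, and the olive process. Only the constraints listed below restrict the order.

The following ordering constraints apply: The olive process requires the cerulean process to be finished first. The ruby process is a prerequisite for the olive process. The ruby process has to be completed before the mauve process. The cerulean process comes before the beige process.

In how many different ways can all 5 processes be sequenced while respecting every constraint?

16

2 processes have no prerequisites (the ruby process, the cerulean process), so any of them could come first.
Systematically extending each partial ordering one process at a time and counting, there are 16 complete orderings.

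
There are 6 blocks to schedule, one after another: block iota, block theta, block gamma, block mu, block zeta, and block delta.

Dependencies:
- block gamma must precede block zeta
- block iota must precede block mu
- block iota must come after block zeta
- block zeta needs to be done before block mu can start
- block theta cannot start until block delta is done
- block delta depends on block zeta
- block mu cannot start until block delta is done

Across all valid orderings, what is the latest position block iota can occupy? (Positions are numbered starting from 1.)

5

The only block forced after block iota (directly or by a chain) is block mu.
With 1 mandatory successor out of 6 blocks total, the latest slot for block iota is 6−1 = 5, and it's reachable by doing all non-successors before block iota.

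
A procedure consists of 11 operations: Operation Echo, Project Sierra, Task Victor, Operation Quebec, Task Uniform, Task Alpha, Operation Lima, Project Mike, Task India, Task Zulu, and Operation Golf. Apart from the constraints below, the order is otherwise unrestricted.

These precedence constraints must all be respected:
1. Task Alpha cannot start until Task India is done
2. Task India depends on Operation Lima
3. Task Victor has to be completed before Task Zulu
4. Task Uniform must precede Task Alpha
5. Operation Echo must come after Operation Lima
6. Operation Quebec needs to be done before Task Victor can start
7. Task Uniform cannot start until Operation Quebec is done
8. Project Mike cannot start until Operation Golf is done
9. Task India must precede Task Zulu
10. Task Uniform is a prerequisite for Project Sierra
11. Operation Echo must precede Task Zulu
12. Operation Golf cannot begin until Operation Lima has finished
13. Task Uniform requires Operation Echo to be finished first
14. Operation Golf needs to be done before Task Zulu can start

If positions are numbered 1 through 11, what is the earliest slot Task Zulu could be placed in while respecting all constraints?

Working backwards through the constraints from Task Zulu, its full set of required predecessors is Operation Echo, Task Victor, Operation Quebec, Operation Lima, Task India, Operation Golf — 6 of them.
With 6 mandatory predecessors, the earliest Task Zulu can sit is position 6+1 = 7, and placing just those 6 first achieves it.

7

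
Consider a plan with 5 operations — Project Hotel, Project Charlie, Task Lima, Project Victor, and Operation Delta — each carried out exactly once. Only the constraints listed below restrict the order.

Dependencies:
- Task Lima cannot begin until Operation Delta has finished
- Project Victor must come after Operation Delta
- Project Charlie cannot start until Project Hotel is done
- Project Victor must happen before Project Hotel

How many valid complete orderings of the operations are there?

4

Only Operation Delta has no prerequisites, so it must go first.
Systematically extending each partial ordering one operation at a time and counting, there are 4 complete orderings.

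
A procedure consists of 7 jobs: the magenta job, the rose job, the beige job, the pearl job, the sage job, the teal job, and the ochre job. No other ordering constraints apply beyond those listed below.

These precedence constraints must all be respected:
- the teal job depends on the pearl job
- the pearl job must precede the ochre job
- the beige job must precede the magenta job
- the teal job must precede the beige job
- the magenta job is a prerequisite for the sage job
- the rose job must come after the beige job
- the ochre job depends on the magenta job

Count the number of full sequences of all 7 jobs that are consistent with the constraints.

8

The pearl job is the only job with nothing required before it, so every ordering starts there.
Counting all ways to extend the partial order to a total order gives 8.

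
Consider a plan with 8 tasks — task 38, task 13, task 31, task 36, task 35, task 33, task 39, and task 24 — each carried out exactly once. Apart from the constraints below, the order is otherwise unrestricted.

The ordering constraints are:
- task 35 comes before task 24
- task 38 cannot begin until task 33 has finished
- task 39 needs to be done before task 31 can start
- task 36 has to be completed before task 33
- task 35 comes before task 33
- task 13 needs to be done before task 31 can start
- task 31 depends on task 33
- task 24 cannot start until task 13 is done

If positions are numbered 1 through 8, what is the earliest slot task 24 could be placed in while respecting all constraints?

Working backwards through the constraints from task 24, its full set of required predecessors is task 13, task 35 — 2 of them.
With 2 mandatory predecessors, the earliest task 24 can sit is position 2+1 = 3, and placing just those 2 first achieves it.

3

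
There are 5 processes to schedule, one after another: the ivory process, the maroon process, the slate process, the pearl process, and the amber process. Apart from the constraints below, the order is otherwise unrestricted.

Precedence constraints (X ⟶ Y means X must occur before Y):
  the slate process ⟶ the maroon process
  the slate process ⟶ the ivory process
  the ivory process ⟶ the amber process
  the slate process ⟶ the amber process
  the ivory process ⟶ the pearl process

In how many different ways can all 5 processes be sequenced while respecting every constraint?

Only the slate process has no prerequisites, so it must go first.
Counting all ways to extend the partial order to a total order gives 8.

8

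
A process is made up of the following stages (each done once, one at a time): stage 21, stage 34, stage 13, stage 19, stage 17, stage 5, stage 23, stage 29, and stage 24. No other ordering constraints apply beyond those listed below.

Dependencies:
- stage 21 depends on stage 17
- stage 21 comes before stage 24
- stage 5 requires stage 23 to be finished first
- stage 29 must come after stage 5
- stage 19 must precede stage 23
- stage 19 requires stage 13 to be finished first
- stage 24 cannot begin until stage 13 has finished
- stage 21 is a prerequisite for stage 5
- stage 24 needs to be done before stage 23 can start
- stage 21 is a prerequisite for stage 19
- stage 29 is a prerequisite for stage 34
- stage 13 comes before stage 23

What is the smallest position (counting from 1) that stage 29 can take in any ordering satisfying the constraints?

8

Every stage that must precede stage 29 has to come before it. Tracing all chains that end at stage 29, those stages are: stage 21, stage 13, stage 19, stage 17, stage 5, stage 23, stage 24 — 7 in total.
With 7 mandatory predecessors, the earliest stage 29 can sit is position 7+1 = 8, and placing just those 7 first achieves it.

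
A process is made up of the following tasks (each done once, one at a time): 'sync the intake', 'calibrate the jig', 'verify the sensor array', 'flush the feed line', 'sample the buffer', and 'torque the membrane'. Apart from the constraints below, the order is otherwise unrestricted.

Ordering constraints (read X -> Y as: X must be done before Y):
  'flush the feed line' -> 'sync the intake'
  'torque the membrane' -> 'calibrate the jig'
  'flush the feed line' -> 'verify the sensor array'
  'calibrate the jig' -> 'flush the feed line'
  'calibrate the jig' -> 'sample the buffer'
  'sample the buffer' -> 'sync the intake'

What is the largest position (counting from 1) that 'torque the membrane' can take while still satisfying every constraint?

Following every chain forward from 'torque the membrane', the tasks that must come later are 'sync the intake', 'calibrate the jig', 'verify the sensor array', 'flush the feed line', 'sample the buffer' — 5 of them.
With 5 mandatory successors out of 6 tasks total, the latest slot for 'torque the membrane' is 6−5 = 1, and it's reachable by doing all non-successors before 'torque the membrane'.

1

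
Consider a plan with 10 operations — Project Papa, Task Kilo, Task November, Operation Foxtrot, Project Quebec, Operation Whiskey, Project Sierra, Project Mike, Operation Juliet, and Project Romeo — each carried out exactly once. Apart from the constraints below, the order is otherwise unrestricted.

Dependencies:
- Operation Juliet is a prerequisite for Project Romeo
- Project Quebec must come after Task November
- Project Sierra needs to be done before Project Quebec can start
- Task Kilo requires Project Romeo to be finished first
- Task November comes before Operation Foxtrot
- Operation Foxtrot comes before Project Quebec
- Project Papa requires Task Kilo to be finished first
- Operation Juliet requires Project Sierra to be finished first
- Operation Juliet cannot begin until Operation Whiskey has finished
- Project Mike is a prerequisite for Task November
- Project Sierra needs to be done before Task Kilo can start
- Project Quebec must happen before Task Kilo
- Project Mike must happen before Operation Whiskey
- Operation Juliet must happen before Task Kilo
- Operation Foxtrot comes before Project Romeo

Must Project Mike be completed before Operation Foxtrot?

Yes

Tracing the constraints gives a chain: Project Mike → Task November → Operation Foxtrot.
Hence Project Mike necessarily comes before Operation Foxtrot.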